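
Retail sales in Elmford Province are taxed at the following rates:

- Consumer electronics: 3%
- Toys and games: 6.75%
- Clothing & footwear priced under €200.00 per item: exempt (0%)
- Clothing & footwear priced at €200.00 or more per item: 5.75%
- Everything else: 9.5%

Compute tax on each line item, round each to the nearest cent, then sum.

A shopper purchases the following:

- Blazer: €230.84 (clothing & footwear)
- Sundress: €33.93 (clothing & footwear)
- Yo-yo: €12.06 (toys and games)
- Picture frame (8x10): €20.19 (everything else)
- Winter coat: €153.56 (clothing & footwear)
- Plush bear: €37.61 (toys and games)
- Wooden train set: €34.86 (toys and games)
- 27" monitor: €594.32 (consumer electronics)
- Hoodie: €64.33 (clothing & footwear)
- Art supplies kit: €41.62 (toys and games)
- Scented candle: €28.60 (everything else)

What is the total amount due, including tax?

Blazer €230.84: clothing & footwear, €200.00 or more → 5.75% → €13.27
Sundress €33.93: clothing & footwear, under €200.00 → 0% → €0.00
Yo-yo €12.06: toys and games → 6.75% → €0.81
Picture frame (8x10) €20.19: everything else → 9.5% → €1.92
Winter coat €153.56: clothing & footwear, under €200.00 → 0% → €0.00
Plush bear €37.61: toys and games → 6.75% → €2.54
Wooden train set €34.86: toys and games → 6.75% → €2.35
27" monitor €594.32: consumer electronics → 3% → €17.83
Hoodie €64.33: clothing & footwear, under €200.00 → 0% → €0.00
Art supplies kit €41.62: toys and games → 6.75% → €2.81
Scented candle €28.60: everything else → 9.5% → €2.72
Subtotal = €1251.92; tax = €44.25; total due = €1296.17

€1296.17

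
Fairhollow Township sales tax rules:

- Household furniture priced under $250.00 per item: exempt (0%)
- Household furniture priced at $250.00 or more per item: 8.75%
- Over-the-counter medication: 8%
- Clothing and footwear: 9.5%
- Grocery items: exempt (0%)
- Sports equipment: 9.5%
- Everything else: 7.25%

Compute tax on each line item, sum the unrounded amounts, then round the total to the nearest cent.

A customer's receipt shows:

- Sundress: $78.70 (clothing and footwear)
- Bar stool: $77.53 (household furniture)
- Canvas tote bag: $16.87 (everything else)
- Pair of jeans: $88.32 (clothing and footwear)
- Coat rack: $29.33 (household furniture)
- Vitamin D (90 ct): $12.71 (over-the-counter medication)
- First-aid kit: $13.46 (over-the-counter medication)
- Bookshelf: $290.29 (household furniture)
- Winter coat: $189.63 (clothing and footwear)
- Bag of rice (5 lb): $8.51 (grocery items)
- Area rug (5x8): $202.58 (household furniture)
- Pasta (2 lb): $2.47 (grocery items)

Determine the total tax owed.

$62.60

Sundress $78.70: clothing and footwear → 9.5% → $7.4765
Bar stool $77.53: household furniture, under $250.00 → 0% → $0.00
Canvas tote bag $16.87: everything else → 7.25% → $1.223075
Pair of jeans $88.32: clothing and footwear → 9.5% → $8.3904
Coat rack $29.33: household furniture, under $250.00 → 0% → $0.00
Vitamin D (90 ct) $12.71: over-the-counter medication → 8% → $1.0168
First-aid kit $13.46: over-the-counter medication → 8% → $1.0768
Bookshelf $290.29: household furniture, $250.00 or more → 8.75% → $25.400375
Winter coat $189.63: clothing and footwear → 9.5% → $18.01485
Bag of rice (5 lb) $8.51: grocery items → 0% → $0.00
Area rug (5x8) $202.58: household furniture, under $250.00 → 0% → $0.00
Pasta (2 lb) $2.47: grocery items → 0% → $0.00
Unrounded tax sum = $62.5988 → $62.60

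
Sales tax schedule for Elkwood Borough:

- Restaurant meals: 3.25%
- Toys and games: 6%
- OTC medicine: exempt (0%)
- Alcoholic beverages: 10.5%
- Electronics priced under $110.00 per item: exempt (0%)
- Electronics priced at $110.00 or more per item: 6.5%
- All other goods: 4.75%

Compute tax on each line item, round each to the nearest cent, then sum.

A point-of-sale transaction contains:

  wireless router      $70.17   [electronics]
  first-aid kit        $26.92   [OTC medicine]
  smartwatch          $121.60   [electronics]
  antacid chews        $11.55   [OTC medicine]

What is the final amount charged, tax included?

$238.14

Wireless router $70.17: electronics, under $110.00 → 0% → $0.00
First-aid kit $26.92: OTC medicine → 0% → $0.00
Smartwatch $121.60: electronics, $110.00 or more → 6.5% → $7.90
Antacid chews $11.55: OTC medicine → 0% → $0.00
Subtotal = $230.24; tax = $7.90; total due = $238.14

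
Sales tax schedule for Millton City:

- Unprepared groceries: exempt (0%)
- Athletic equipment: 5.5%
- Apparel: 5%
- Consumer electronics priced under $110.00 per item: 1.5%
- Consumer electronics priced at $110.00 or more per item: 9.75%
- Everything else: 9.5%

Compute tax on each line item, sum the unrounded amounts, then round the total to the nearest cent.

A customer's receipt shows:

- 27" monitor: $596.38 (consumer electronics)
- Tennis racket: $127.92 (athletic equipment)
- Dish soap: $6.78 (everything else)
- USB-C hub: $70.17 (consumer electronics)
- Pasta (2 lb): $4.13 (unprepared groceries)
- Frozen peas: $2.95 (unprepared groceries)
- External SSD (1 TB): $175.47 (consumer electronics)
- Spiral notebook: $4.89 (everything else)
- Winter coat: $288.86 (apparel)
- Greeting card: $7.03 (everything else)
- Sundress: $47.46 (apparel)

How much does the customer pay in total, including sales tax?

$1433.98

27" monitor $596.38: consumer electronics, $110.00 or more → 9.75% → $58.14705
Tennis racket $127.92: athletic equipment → 5.5% → $7.0356
Dish soap $6.78: everything else → 9.5% → $0.6441
USB-C hub $70.17: consumer electronics, under $110.00 → 1.5% → $1.05255
Pasta (2 lb) $4.13: unprepared groceries → 0% → $0.00
Frozen peas $2.95: unprepared groceries → 0% → $0.00
External SSD (1 TB) $175.47: consumer electronics, $110.00 or more → 9.75% → $17.108325
Spiral notebook $4.89: everything else → 9.5% → $0.46455
Winter coat $288.86: apparel → 5% → $14.443
Greeting card $7.03: everything else → 9.5% → $0.66785
Sundress $47.46: apparel → 5% → $2.373
Subtotal = $1332.04; unrounded tax = $101.936025 → $101.94; total due = $1433.98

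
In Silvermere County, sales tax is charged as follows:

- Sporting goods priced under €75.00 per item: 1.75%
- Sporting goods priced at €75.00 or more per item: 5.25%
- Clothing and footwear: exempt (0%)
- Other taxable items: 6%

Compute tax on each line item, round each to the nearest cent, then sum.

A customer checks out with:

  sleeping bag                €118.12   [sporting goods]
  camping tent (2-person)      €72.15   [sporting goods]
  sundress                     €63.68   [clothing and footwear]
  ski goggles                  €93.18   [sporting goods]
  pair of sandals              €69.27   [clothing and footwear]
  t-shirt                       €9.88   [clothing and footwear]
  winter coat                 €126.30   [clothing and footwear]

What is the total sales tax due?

€12.35

Sleeping bag €118.12: sporting goods, €75.00 or more → 5.25% → €6.20
Camping tent (2-person) €72.15: sporting goods, under €75.00 → 1.75% → €1.26
Sundress €63.68: clothing and footwear → 0% → €0.00
Ski goggles €93.18: sporting goods, €75.00 or more → 5.25% → €4.89
Pair of sandals €69.27: clothing and footwear → 0% → €0.00
T-shirt €9.88: clothing and footwear → 0% → €0.00
Winter coat €126.30: clothing and footwear → 0% → €0.00
Total tax = €6.20 + €1.26 + €4.89 = €12.35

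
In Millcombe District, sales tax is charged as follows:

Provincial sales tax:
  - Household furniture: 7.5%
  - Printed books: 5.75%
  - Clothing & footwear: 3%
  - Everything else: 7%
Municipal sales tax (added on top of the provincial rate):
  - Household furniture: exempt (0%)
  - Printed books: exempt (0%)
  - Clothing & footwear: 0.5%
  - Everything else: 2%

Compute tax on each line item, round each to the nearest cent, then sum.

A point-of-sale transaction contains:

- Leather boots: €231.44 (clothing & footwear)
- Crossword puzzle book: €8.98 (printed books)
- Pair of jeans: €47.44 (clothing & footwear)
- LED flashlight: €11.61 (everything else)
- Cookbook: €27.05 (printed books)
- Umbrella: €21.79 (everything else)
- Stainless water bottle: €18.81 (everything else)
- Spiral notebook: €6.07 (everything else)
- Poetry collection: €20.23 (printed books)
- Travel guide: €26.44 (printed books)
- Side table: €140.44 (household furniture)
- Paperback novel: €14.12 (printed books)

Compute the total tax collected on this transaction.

Leather boots €231.44: clothing & footwear → 3% + 0.5% municipal = 3.5% → €8.10
Crossword puzzle book €8.98: printed books → 5.75% + 0% municipal = 5.75% → €0.52
Pair of jeans €47.44: clothing & footwear → 3% + 0.5% municipal = 3.5% → €1.66
LED flashlight €11.61: everything else → 7% + 2% municipal = 9% → €1.04
Cookbook €27.05: printed books → 5.75% + 0% municipal = 5.75% → €1.56
Umbrella €21.79: everything else → 7% + 2% municipal = 9% → €1.96
Stainless water bottle €18.81: everything else → 7% + 2% municipal = 9% → €1.69
Spiral notebook €6.07: everything else → 7% + 2% municipal = 9% → €0.55
Poetry collection €20.23: printed books → 5.75% + 0% municipal = 5.75% → €1.16
Travel guide €26.44: printed books → 5.75% + 0% municipal = 5.75% → €1.52
Side table €140.44: household furniture → 7.5% + 0% municipal = 7.5% → €10.53
Paperback novel €14.12: printed books → 5.75% + 0% municipal = 5.75% → €0.81
Total tax = €8.10 + €0.52 + €1.66 + €1.04 + €1.56 + €1.96 + €1.69 + €0.55 + €1.16 + €1.52 + €10.53 + €0.81 = €31.10

€31.10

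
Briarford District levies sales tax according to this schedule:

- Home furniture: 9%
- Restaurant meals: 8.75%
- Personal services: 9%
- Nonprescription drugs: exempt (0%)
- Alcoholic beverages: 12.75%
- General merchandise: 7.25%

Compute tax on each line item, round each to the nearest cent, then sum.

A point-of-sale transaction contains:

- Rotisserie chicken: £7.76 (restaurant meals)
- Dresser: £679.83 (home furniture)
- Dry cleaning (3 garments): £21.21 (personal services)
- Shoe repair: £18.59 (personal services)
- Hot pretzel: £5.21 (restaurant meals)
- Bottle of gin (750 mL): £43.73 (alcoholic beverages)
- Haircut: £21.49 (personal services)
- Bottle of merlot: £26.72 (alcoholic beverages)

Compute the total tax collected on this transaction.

£76.82

Rotisserie chicken £7.76: restaurant meals → 8.75% → £0.68
Dresser £679.83: home furniture → 9% → £61.18
Dry cleaning (3 garments) £21.21: personal services → 9% → £1.91
Shoe repair £18.59: personal services → 9% → £1.67
Hot pretzel £5.21: restaurant meals → 8.75% → £0.46
Bottle of gin (750 mL) £43.73: alcoholic beverages → 12.75% → £5.58
Haircut £21.49: personal services → 9% → £1.93
Bottle of merlot £26.72: alcoholic beverages → 12.75% → £3.41
Total tax = £0.68 + £61.18 + £1.91 + £1.67 + £0.46 + £5.58 + £1.93 + £3.41 = £76.82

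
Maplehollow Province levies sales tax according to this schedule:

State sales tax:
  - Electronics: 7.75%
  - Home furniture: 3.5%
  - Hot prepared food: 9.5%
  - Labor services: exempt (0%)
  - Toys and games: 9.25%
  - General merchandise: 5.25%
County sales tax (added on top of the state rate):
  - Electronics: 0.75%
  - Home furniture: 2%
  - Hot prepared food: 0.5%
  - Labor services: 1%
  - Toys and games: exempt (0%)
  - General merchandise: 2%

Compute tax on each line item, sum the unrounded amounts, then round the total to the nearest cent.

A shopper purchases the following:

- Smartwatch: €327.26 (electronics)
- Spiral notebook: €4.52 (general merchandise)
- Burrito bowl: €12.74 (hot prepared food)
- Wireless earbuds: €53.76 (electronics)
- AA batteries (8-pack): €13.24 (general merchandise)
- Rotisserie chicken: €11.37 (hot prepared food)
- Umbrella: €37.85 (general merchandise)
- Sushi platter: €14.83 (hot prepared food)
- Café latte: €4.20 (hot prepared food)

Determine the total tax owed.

Smartwatch €327.26: electronics → 7.75% + 0.75% county = 8.5% → €27.8171
Spiral notebook €4.52: general merchandise → 5.25% + 2% county = 7.25% → €0.3277
Burrito bowl €12.74: hot prepared food → 9.5% + 0.5% county = 10% → €1.274
Wireless earbuds €53.76: electronics → 7.75% + 0.75% county = 8.5% → €4.5696
AA batteries (8-pack) €13.24: general merchandise → 5.25% + 2% county = 7.25% → €0.9599
Rotisserie chicken €11.37: hot prepared food → 9.5% + 0.5% county = 10% → €1.137
Umbrella €37.85: general merchandise → 5.25% + 2% county = 7.25% → €2.744125
Sushi platter €14.83: hot prepared food → 9.5% + 0.5% county = 10% → €1.483
Café latte €4.20: hot prepared food → 9.5% + 0.5% county = 10% → €0.42
Unrounded tax sum = €40.732425 → €40.73

€40.73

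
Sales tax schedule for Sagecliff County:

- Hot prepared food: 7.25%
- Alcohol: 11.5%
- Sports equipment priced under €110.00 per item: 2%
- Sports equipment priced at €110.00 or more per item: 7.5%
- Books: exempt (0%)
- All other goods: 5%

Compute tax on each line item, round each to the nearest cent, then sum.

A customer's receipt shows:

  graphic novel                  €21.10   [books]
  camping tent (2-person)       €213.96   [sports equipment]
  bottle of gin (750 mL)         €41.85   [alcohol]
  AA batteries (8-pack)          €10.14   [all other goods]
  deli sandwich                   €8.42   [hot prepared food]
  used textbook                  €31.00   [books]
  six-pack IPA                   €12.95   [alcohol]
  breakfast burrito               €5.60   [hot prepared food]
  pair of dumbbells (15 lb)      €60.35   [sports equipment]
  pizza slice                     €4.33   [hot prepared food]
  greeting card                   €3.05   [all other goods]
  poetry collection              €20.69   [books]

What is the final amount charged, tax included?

€458.99

Graphic novel €21.10: books → 0% → €0.00
Camping tent (2-person) €213.96: sports equipment, €110.00 or more → 7.5% → €16.05
Bottle of gin (750 mL) €41.85: alcohol → 11.5% → €4.81
AA batteries (8-pack) €10.14: all other goods → 5% → €0.51
Deli sandwich €8.42: hot prepared food → 7.25% → €0.61
Used textbook €31.00: books → 0% → €0.00
Six-pack IPA €12.95: alcohol → 11.5% → €1.49
Breakfast burrito €5.60: hot prepared food → 7.25% → €0.41
Pair of dumbbells (15 lb) €60.35: sports equipment, under €110.00 → 2% → €1.21
Pizza slice €4.33: hot prepared food → 7.25% → €0.31
Greeting card €3.05: all other goods → 5% → €0.15
Poetry collection €20.69: books → 0% → €0.00
Subtotal = €433.44; tax = €25.55; total due = €458.99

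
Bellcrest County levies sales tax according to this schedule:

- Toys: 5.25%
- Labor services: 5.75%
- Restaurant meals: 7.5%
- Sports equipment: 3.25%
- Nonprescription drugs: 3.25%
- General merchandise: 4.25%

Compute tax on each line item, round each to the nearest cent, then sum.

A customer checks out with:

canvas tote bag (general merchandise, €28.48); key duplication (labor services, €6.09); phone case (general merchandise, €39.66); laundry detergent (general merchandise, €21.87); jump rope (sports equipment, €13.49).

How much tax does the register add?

Canvas tote bag €28.48: general merchandise → 4.25% → €1.21
Key duplication €6.09: labor services → 5.75% → €0.35
Phone case €39.66: general merchandise → 4.25% → €1.69
Laundry detergent €21.87: general merchandise → 4.25% → €0.93
Jump rope €13.49: sports equipment → 3.25% → €0.44
Total tax = €1.21 + €0.35 + €1.69 + €0.93 + €0.44 = €4.62

€4.62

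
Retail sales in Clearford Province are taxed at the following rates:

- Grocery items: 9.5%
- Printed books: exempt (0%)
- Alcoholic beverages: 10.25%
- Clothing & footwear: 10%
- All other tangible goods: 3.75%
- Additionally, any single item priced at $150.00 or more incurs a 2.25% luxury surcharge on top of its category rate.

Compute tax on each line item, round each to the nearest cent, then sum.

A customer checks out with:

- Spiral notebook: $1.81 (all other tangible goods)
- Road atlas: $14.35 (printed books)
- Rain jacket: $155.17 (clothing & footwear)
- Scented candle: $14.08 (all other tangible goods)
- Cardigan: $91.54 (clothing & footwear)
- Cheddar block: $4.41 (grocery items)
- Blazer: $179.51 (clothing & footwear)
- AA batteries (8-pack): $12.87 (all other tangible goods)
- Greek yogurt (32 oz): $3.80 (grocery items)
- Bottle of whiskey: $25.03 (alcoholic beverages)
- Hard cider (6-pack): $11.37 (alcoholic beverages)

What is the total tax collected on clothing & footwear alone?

$50.15

Rain jacket $155.17: clothing & footwear → 10% + 2.25% surcharge = 12.25% → $19.01
Cardigan $91.54: clothing & footwear → 10% → $9.15
Blazer $179.51: clothing & footwear → 10% + 2.25% surcharge = 12.25% → $21.99
Tax on clothing & footwear = $19.01 + $9.15 + $21.99 = $50.15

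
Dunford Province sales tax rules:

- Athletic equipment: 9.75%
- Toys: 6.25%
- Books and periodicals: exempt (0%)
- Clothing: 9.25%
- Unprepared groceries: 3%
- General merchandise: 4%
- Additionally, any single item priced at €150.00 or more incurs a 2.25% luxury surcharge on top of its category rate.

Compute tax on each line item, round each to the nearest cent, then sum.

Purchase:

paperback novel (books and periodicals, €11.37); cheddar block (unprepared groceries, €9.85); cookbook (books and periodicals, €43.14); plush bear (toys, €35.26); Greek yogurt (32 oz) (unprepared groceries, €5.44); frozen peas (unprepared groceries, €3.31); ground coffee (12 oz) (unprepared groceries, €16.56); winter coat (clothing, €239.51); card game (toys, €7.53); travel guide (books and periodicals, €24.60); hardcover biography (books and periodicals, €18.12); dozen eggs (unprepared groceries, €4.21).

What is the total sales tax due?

€31.40

Paperback novel €11.37: books and periodicals → 0% → €0.00
Cheddar block €9.85: unprepared groceries → 3% → €0.30
Cookbook €43.14: books and periodicals → 0% → €0.00
Plush bear €35.26: toys → 6.25% → €2.20
Greek yogurt (32 oz) €5.44: unprepared groceries → 3% → €0.16
Frozen peas €3.31: unprepared groceries → 3% → €0.10
Ground coffee (12 oz) €16.56: unprepared groceries → 3% → €0.50
Winter coat €239.51: clothing → 9.25% + 2.25% surcharge = 11.5% → €27.54
Card game €7.53: toys → 6.25% → €0.47
Travel guide €24.60: books and periodicals → 0% → €0.00
Hardcover biography €18.12: books and periodicals → 0% → €0.00
Dozen eggs €4.21: unprepared groceries → 3% → €0.13
Total tax = €0.30 + €2.20 + €0.16 + €0.10 + €0.50 + €27.54 + €0.47 + €0.13 = €31.40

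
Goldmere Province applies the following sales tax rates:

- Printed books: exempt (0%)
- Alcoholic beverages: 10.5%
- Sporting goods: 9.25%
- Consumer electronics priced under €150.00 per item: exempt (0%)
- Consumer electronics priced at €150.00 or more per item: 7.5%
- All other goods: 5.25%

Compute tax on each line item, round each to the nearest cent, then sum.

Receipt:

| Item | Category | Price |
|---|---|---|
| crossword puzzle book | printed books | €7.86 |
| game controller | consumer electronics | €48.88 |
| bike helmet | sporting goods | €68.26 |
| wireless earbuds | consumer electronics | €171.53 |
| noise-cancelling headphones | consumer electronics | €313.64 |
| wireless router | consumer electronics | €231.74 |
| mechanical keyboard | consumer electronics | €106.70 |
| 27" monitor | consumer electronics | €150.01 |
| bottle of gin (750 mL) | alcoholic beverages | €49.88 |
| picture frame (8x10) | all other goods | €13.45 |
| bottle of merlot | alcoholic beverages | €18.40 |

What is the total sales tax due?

Crossword puzzle book €7.86: printed books → 0% → €0.00
Game controller €48.88: consumer electronics, under €150.00 → 0% → €0.00
Bike helmet €68.26: sporting goods → 9.25% → €6.31
Wireless earbuds €171.53: consumer electronics, €150.00 or more → 7.5% → €12.86
Noise-cancelling headphones €313.64: consumer electronics, €150.00 or more → 7.5% → €23.52
Wireless router €231.74: consumer electronics, €150.00 or more → 7.5% → €17.38
Mechanical keyboard €106.70: consumer electronics, under €150.00 → 0% → €0.00
27" monitor €150.01: consumer electronics, €150.00 or more → 7.5% → €11.25
Bottle of gin (750 mL) €49.88: alcoholic beverages → 10.5% → €5.24
Picture frame (8x10) €13.45: all other goods → 5.25% → €0.71
Bottle of merlot €18.40: alcoholic beverages → 10.5% → €1.93
Total tax = €6.31 + €12.86 + €23.52 + €17.38 + €11.25 + €5.24 + €0.71 + €1.93 = €79.20

€79.20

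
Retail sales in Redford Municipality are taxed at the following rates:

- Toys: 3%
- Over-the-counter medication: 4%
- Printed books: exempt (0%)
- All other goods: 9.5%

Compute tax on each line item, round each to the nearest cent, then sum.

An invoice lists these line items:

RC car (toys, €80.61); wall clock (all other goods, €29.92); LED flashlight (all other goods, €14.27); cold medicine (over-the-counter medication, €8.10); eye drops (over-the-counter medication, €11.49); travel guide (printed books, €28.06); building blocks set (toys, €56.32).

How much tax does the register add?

€9.09

RC car €80.61: toys → 3% → €2.42
Wall clock €29.92: all other goods → 9.5% → €2.84
LED flashlight €14.27: all other goods → 9.5% → €1.36
Cold medicine €8.10: over-the-counter medication → 4% → €0.32
Eye drops €11.49: over-the-counter medication → 4% → €0.46
Travel guide €28.06: printed books → 0% → €0.00
Building blocks set €56.32: toys → 3% → €1.69
Total tax = €2.42 + €2.84 + €1.36 + €0.32 + €0.46 + €1.69 = €9.09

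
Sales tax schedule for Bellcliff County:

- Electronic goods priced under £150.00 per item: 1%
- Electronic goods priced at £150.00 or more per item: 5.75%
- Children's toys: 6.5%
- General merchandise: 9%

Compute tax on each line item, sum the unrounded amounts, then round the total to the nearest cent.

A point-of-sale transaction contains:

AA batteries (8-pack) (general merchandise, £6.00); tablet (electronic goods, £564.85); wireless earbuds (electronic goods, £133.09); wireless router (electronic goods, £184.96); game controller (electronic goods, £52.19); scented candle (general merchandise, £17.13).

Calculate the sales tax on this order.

AA batteries (8-pack) £6.00: general merchandise → 9% → £0.54
Tablet £564.85: electronic goods, £150.00 or more → 5.75% → £32.478875
Wireless earbuds £133.09: electronic goods, under £150.00 → 1% → £1.3309
Wireless router £184.96: electronic goods, £150.00 or more → 5.75% → £10.6352
Game controller £52.19: electronic goods, under £150.00 → 1% → £0.5219
Scented candle £17.13: general merchandise → 9% → £1.5417
Unrounded tax sum = £47.048575 → £47.05

£47.05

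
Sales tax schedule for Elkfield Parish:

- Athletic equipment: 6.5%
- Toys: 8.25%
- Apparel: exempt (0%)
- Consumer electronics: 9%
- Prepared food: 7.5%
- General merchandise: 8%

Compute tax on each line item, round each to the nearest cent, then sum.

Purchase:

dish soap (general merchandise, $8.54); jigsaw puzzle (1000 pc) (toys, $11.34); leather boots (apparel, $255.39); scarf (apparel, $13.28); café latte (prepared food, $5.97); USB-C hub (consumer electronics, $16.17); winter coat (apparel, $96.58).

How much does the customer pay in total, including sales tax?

$410.80

Dish soap $8.54: general merchandise → 8% → $0.68
Jigsaw puzzle (1000 pc) $11.34: toys → 8.25% → $0.94
Leather boots $255.39: apparel → 0% → $0.00
Scarf $13.28: apparel → 0% → $0.00
Café latte $5.97: prepared food → 7.5% → $0.45
USB-C hub $16.17: consumer electronics → 9% → $1.46
Winter coat $96.58: apparel → 0% → $0.00
Subtotal = $407.27; tax = $3.53; total due = $410.80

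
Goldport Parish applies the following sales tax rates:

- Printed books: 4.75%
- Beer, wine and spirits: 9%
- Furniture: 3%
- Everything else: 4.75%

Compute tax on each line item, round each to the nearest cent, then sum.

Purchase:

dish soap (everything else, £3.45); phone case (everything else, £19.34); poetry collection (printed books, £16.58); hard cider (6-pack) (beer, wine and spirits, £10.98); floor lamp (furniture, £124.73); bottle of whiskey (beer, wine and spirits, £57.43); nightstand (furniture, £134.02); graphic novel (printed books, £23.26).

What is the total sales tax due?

Dish soap £3.45: everything else → 4.75% → £0.16
Phone case £19.34: everything else → 4.75% → £0.92
Poetry collection £16.58: printed books → 4.75% → £0.79
Hard cider (6-pack) £10.98: beer, wine and spirits → 9% → £0.99
Floor lamp £124.73: furniture → 3% → £3.74
Bottle of whiskey £57.43: beer, wine and spirits → 9% → £5.17
Nightstand £134.02: furniture → 3% → £4.02
Graphic novel £23.26: printed books → 4.75% → £1.10
Total tax = £0.16 + £0.92 + £0.79 + £0.99 + £3.74 + £5.17 + £4.02 + £1.10 = £16.89

£16.89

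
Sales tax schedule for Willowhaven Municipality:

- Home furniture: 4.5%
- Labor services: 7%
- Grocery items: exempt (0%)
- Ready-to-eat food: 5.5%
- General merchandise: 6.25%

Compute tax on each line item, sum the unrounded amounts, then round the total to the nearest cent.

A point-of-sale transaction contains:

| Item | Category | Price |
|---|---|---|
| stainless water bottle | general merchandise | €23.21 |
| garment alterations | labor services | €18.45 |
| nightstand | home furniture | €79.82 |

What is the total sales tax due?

Stainless water bottle €23.21: general merchandise → 6.25% → €1.450625
Garment alterations €18.45: labor services → 7% → €1.2915
Nightstand €79.82: home furniture → 4.5% → €3.5919
Unrounded tax sum = €6.334025 → €6.33

€6.33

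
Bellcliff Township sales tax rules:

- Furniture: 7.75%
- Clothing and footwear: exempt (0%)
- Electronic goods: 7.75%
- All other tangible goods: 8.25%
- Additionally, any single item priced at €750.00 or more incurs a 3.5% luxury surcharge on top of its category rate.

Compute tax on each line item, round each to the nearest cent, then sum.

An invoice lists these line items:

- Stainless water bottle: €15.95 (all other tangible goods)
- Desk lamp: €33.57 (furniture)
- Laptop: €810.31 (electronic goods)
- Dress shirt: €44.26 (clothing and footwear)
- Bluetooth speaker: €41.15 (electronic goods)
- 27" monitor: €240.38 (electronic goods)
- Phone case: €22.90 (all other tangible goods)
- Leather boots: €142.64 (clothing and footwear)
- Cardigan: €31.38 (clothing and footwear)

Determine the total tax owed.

€118.79

Stainless water bottle €15.95: all other tangible goods → 8.25% → €1.32
Desk lamp €33.57: furniture → 7.75% → €2.60
Laptop €810.31: electronic goods → 7.75% + 3.5% surcharge = 11.25% → €91.16
Dress shirt €44.26: clothing and footwear → 0% → €0.00
Bluetooth speaker €41.15: electronic goods → 7.75% → €3.19
27" monitor €240.38: electronic goods → 7.75% → €18.63
Phone case €22.90: all other tangible goods → 8.25% → €1.89
Leather boots €142.64: clothing and footwear → 0% → €0.00
Cardigan €31.38: clothing and footwear → 0% → €0.00
Total tax = €1.32 + €2.60 + €91.16 + €3.19 + €18.63 + €1.89 = €118.79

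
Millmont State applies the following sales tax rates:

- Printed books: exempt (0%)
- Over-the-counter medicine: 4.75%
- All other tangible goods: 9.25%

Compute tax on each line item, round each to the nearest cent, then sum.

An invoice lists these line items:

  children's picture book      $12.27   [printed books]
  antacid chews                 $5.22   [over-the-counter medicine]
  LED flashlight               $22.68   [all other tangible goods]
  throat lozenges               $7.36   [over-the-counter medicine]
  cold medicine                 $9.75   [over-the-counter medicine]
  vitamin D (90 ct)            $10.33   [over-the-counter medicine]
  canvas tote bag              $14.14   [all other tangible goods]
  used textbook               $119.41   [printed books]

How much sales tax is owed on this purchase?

Children's picture book $12.27: printed books → 0% → $0.00
Antacid chews $5.22: over-the-counter medicine → 4.75% → $0.25
LED flashlight $22.68: all other tangible goods → 9.25% → $2.10
Throat lozenges $7.36: over-the-counter medicine → 4.75% → $0.35
Cold medicine $9.75: over-the-counter medicine → 4.75% → $0.46
Vitamin D (90 ct) $10.33: over-the-counter medicine → 4.75% → $0.49
Canvas tote bag $14.14: all other tangible goods → 9.25% → $1.31
Used textbook $119.41: printed books → 0% → $0.00
Total tax = $0.25 + $2.10 + $0.35 + $0.46 + $0.49 + $1.31 = $4.96

$4.96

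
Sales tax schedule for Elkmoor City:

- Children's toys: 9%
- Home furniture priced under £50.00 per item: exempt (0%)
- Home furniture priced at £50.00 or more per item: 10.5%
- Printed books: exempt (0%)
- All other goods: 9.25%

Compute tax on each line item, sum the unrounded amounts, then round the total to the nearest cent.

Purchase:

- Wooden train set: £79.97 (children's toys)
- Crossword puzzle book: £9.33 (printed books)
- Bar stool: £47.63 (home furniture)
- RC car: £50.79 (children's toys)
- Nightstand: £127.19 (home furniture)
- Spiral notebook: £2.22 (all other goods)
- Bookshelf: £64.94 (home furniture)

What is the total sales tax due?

Wooden train set £79.97: children's toys → 9% → £7.1973
Crossword puzzle book £9.33: printed books → 0% → £0.00
Bar stool £47.63: home furniture, under £50.00 → 0% → £0.00
RC car £50.79: children's toys → 9% → £4.5711
Nightstand £127.19: home furniture, £50.00 or more → 10.5% → £13.35495
Spiral notebook £2.22: all other goods → 9.25% → £0.20535
Bookshelf £64.94: home furniture, £50.00 or more → 10.5% → £6.8187
Unrounded tax sum = £32.1474 → £32.15

£32.15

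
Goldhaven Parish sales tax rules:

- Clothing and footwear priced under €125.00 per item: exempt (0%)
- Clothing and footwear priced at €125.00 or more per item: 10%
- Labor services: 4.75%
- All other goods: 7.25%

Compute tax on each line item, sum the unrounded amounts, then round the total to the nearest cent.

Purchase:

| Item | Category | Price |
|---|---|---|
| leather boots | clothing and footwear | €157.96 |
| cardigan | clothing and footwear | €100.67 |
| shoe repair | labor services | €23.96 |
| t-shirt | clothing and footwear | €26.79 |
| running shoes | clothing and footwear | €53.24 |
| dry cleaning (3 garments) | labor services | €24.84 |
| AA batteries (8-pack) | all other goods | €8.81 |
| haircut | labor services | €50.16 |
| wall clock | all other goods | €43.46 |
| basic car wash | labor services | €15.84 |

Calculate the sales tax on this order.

€25.04

Leather boots €157.96: clothing and footwear, €125.00 or more → 10% → €15.796
Cardigan €100.67: clothing and footwear, under €125.00 → 0% → €0.00
Shoe repair €23.96: labor services → 4.75% → €1.1381
T-shirt €26.79: clothing and footwear, under €125.00 → 0% → €0.00
Running shoes €53.24: clothing and footwear, under €125.00 → 0% → €0.00
Dry cleaning (3 garments) €24.84: labor services → 4.75% → €1.1799
AA batteries (8-pack) €8.81: all other goods → 7.25% → €0.638725
Haircut €50.16: labor services → 4.75% → €2.3826
Wall clock €43.46: all other goods → 7.25% → €3.15085
Basic car wash €15.84: labor services → 4.75% → €0.7524
Unrounded tax sum = €25.038575 → €25.04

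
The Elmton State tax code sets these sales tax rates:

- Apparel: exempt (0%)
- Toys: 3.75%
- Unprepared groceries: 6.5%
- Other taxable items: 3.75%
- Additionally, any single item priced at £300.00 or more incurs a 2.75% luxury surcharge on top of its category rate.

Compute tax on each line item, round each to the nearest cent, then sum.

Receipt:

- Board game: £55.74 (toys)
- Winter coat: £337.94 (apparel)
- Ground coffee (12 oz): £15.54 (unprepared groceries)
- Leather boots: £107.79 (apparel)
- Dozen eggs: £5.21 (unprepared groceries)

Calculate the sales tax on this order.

Board game £55.74: toys → 3.75% → £2.09
Winter coat £337.94: apparel → 0% + 2.75% surcharge = 2.75% → £9.29
Ground coffee (12 oz) £15.54: unprepared groceries → 6.5% → £1.01
Leather boots £107.79: apparel → 0% → £0.00
Dozen eggs £5.21: unprepared groceries → 6.5% → £0.34
Total tax = £2.09 + £9.29 + £1.01 + £0.34 = £12.73

£12.73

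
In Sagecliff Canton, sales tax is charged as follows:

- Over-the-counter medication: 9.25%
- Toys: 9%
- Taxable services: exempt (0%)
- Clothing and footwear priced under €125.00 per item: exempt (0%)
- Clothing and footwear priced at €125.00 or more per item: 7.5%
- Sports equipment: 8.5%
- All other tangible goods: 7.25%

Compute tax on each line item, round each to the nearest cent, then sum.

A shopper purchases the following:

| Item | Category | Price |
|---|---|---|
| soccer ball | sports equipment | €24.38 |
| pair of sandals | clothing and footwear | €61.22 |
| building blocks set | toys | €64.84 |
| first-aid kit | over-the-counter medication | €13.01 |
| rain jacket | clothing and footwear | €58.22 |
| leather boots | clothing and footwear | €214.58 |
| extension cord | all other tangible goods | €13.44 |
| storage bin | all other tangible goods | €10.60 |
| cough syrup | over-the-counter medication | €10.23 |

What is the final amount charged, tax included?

€498.41

Soccer ball €24.38: sports equipment → 8.5% → €2.07
Pair of sandals €61.22: clothing and footwear, under €125.00 → 0% → €0.00
Building blocks set €64.84: toys → 9% → €5.84
First-aid kit €13.01: over-the-counter medication → 9.25% → €1.20
Rain jacket €58.22: clothing and footwear, under €125.00 → 0% → €0.00
Leather boots €214.58: clothing and footwear, €125.00 or more → 7.5% → €16.09
Extension cord €13.44: all other tangible goods → 7.25% → €0.97
Storage bin €10.60: all other tangible goods → 7.25% → €0.77
Cough syrup €10.23: over-the-counter medication → 9.25% → €0.95
Subtotal = €470.52; tax = €27.89; total due = €498.41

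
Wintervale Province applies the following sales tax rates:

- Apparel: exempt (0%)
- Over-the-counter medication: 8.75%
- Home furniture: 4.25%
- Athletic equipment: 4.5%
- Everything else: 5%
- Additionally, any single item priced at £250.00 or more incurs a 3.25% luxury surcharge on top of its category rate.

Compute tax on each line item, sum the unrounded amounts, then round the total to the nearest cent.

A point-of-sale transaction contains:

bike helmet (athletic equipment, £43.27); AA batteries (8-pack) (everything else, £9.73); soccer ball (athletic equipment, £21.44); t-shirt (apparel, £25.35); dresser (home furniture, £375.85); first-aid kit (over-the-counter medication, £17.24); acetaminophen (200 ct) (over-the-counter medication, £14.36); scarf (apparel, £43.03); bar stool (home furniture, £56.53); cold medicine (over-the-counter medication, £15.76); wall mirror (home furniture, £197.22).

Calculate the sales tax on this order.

£46.52

Bike helmet £43.27: athletic equipment → 4.5% → £1.94715
AA batteries (8-pack) £9.73: everything else → 5% → £0.4865
Soccer ball £21.44: athletic equipment → 4.5% → £0.9648
T-shirt £25.35: apparel → 0% → £0.00
Dresser £375.85: home furniture → 4.25% + 3.25% surcharge = 7.5% → £28.18875
First-aid kit £17.24: over-the-counter medication → 8.75% → £1.5085
Acetaminophen (200 ct) £14.36: over-the-counter medication → 8.75% → £1.2565
Scarf £43.03: apparel → 0% → £0.00
Bar stool £56.53: home furniture → 4.25% → £2.402525
Cold medicine £15.76: over-the-counter medication → 8.75% → £1.379
Wall mirror £197.22: home furniture → 4.25% → £8.38185
Unrounded tax sum = £46.515575 → £46.52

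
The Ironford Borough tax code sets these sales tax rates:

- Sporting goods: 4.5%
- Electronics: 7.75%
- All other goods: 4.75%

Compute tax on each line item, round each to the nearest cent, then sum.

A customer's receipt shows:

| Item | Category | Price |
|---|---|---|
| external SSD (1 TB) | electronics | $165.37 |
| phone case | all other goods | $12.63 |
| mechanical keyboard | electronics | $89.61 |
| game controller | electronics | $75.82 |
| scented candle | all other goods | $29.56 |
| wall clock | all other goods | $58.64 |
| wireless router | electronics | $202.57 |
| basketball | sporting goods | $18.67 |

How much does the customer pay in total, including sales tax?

External SSD (1 TB) $165.37: electronics → 7.75% → $12.82
Phone case $12.63: all other goods → 4.75% → $0.60
Mechanical keyboard $89.61: electronics → 7.75% → $6.94
Game controller $75.82: electronics → 7.75% → $5.88
Scented candle $29.56: all other goods → 4.75% → $1.40
Wall clock $58.64: all other goods → 4.75% → $2.79
Wireless router $202.57: electronics → 7.75% → $15.70
Basketball $18.67: sporting goods → 4.5% → $0.84
Subtotal = $652.87; tax = $46.97; total due = $699.84

$699.84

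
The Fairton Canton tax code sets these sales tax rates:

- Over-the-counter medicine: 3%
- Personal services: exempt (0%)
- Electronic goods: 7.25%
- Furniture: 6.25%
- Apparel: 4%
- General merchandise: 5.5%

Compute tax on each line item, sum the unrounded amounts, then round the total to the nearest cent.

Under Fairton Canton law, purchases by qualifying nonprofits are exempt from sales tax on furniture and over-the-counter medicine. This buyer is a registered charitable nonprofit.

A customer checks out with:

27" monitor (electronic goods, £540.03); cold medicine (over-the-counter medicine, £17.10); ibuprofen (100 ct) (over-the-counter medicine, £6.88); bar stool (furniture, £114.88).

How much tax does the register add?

27" monitor £540.03: electronic goods → 7.25% → £39.152175
Cold medicine £17.10: over-the-counter medicine, buyer-exempt → 0% → £0.00
Ibuprofen (100 ct) £6.88: over-the-counter medicine, buyer-exempt → 0% → £0.00
Bar stool £114.88: furniture, buyer-exempt → 0% → £0.00
Unrounded tax sum = £39.152175 → £39.15

£39.15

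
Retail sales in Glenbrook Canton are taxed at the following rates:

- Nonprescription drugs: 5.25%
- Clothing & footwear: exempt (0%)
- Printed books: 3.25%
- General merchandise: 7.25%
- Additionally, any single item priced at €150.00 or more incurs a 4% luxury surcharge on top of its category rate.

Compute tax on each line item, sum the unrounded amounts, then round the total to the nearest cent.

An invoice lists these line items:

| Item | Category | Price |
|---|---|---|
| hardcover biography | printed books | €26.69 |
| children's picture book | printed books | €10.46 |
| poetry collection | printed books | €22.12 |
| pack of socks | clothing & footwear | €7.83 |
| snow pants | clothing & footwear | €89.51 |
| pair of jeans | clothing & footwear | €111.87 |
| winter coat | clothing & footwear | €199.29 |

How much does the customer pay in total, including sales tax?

Hardcover biography €26.69: printed books → 3.25% → €0.867425
Children's picture book €10.46: printed books → 3.25% → €0.33995
Poetry collection €22.12: printed books → 3.25% → €0.7189
Pack of socks €7.83: clothing & footwear → 0% → €0.00
Snow pants €89.51: clothing & footwear → 0% → €0.00
Pair of jeans €111.87: clothing & footwear → 0% → €0.00
Winter coat €199.29: clothing & footwear → 0% + 4% surcharge = 4% → €7.9716
Subtotal = €467.77; unrounded tax = €9.897875 → €9.90; total due = €477.67

€477.67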